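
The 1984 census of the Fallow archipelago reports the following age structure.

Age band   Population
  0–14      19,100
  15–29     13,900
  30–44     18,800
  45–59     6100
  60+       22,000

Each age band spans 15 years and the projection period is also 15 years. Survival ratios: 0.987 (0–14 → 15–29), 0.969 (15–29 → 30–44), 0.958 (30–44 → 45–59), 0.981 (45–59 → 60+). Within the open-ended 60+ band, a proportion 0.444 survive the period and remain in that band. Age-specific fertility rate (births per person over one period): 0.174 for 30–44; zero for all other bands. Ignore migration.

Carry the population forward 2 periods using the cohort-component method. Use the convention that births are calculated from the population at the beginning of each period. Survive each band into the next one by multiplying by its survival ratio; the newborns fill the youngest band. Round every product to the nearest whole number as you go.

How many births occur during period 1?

(Groups numbered youngest = 1 to oldest = 5.)
— Period 1 —
Births: 18800 × 0.174 = 3271
Group 2: 19100 × 0.987 = 18852
Group 3: 13900 × 0.969 = 13469
Group 4: 18800 × 0.958 = 18010
Group 5: 6100 × 0.981 + 22000 × 0.444 = 5984 + 9768 = 15752
→ [3271, 18852, 13469, 18010, 15752]

3271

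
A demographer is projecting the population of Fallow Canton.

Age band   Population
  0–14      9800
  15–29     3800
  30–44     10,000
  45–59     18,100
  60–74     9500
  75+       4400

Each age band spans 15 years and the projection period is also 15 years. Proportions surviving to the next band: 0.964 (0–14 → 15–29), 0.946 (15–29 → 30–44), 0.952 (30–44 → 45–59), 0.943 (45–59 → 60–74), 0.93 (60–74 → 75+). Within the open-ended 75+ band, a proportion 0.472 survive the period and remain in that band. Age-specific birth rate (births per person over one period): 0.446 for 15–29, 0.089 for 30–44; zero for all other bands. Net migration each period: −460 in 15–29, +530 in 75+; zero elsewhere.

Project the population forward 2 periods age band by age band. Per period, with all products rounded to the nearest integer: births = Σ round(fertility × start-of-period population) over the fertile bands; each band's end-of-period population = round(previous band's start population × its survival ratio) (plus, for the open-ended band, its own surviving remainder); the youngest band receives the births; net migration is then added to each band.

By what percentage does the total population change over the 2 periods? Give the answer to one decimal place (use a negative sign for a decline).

-11.8

(Groups numbered youngest = 1 to oldest = 6.)
After projecting period 1:
Births: 3800 * 0.446 = 1695 ; 10000 * 0.089 = 890 → total 2585
Group 2: 9800 * 0.964 = 9447
Group 3: 3800 * 0.946 = 3595
Group 4: 10000 * 0.952 = 9520
Group 5: 18100 * 0.943 = 17068
Group 6: 9500 * 0.93 + 4400 * 0.472 = 8835 + 2077 = 10912
Net migration: Group 2 − 460 → 8987; Group 6 + 530 → 11442
Giving 2585 / 8987 / 3595 / 9520 / 17068 / 11442.
After projecting period 2:
Births: 8987 * 0.446 = 4008 ; 3595 * 0.089 = 320 → total 4328
Group 2: 2585 * 0.964 = 2492
Group 3: 8987 * 0.946 = 8502
Group 4: 3595 * 0.952 = 3422
Group 5: 9520 * 0.943 = 8977
Group 6: 17068 * 0.93 + 11442 * 0.472 = 15873 + 5401 = 21274
Net migration: Group 2 − 460 → 2032; Group 6 + 530 → 21804
Giving 4328 / 2032 / 8502 / 3422 / 8977 / 21804.
Total: 55600 → 49065; change = -6535; percentage change = -11.8%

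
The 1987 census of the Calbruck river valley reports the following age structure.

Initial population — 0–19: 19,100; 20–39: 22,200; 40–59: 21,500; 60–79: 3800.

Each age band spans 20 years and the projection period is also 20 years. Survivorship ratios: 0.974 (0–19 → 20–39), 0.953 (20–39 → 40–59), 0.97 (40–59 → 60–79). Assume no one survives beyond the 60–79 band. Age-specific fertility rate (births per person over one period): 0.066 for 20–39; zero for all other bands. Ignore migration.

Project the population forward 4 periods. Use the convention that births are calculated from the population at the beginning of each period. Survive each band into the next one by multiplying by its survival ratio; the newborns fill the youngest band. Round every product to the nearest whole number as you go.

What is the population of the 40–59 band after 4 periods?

Numbering the groups 1..4 from youngest to oldest:
Period 1:
Births: 22200 * 0.066 = 1465
Group 2: 19100 * 0.974 = 18603
Group 3: 22200 * 0.953 = 21157
Group 4: 21500 * 0.97 = 20855
End of period: [1465, 18603, 21157, 20855]
Period 2:
Births: 18603 * 0.066 = 1228
Group 2: 1465 * 0.974 = 1427
Group 3: 18603 * 0.953 = 17729
Group 4: 21157 * 0.97 = 20522
End of period: [1228, 1427, 17729, 20522]
Period 3:
Births: 1427 * 0.066 = 94
Group 2: 1228 * 0.974 = 1196
Group 3: 1427 * 0.953 = 1360
Group 4: 17729 * 0.97 = 17197
End of period: [94, 1196, 1360, 17197]
Period 4:
Births: 1196 * 0.066 = 79
Group 2: 94 * 0.974 = 92
Group 3: 1196 * 0.953 = 1140
Group 4: 1360 * 0.97 = 1319
End of period: [79, 92, 1140, 1319]

1140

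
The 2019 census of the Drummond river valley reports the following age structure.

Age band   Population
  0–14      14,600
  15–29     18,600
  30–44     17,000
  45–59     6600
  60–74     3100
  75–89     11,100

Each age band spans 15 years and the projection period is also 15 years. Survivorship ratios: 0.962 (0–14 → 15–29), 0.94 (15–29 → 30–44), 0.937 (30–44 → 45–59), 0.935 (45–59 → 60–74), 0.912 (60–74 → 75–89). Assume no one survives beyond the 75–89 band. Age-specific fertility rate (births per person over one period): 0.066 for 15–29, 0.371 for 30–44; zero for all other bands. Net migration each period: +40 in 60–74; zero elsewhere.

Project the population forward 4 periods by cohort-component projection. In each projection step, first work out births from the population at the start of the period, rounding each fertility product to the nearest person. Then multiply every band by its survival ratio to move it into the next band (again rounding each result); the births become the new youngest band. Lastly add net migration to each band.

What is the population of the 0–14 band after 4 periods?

Call the bands 1 to 6, youngest first.
[period 1]
Births: 18600 × 0.066 = 1228  |  17000 × 0.371 = 6307 → 7535
Band 2: 14600 × 0.962 = 14045
Band 3: 18600 × 0.94 = 17484
Band 4: 17000 × 0.937 = 15929
Band 5: 6600 × 0.935 = 6171
Band 6: 3100 × 0.912 = 2827
Net migration: Band 5 + 40 → 6211
Giving 7535 / 14045 / 17484 / 15929 / 6211 / 2827.
[period 2]
Births: 14045 × 0.066 = 927  |  17484 × 0.371 = 6487 → 7414
Band 2: 7535 × 0.962 = 7249
Band 3: 14045 × 0.94 = 13202
Band 4: 17484 × 0.937 = 16383
Band 5: 15929 × 0.935 = 14894
Band 6: 6211 × 0.912 = 5664
Net migration: Band 5 + 40 → 14934
Giving 7414 / 7249 / 13202 / 16383 / 14934 / 5664.
[period 3]
Births: 7249 × 0.066 = 478  |  13202 × 0.371 = 4898 → 5376
Band 2: 7414 × 0.962 = 7132
Band 3: 7249 × 0.94 = 6814
Band 4: 13202 × 0.937 = 12370
Band 5: 16383 × 0.935 = 15318
Band 6: 14934 × 0.912 = 13620
Net migration: Band 5 + 40 → 15358
Giving 5376 / 7132 / 6814 / 12370 / 15358 / 13620.
[period 4]
Births: 7132 × 0.066 = 471  |  6814 × 0.371 = 2528 → 2999
Band 2: 5376 × 0.962 = 5172
Band 3: 7132 × 0.94 = 6704
Band 4: 6814 × 0.937 = 6385
Band 5: 12370 × 0.935 = 11566
Band 6: 15358 × 0.912 = 14006
Net migration: Band 5 + 40 → 11606
Giving 2999 / 5172 / 6704 / 6385 / 11606 / 14006.

2999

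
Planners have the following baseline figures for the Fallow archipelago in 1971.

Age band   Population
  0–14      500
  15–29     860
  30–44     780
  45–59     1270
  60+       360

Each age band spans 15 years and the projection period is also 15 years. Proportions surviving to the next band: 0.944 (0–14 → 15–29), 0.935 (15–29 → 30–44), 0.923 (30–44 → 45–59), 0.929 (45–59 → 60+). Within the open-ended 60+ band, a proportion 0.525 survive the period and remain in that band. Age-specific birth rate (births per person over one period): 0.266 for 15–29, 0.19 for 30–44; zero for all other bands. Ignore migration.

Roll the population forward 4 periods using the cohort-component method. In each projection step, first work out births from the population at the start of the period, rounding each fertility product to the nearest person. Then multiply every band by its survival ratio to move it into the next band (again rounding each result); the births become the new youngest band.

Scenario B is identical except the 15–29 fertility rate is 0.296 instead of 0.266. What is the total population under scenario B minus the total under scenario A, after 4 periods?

Period 1.
Births: 860 × 0.266 = 229, 780 × 0.19 = 148 → 377
15–29: 500 × 0.944 = 472
30–44: 860 × 0.935 = 804
45–59: 780 × 0.923 = 720
60+: 1270 × 0.929 + 360 × 0.525 = 1180 + 189 = 1369
End of period: [377, 472, 804, 720, 1369]
Period 2.
Births: 472 × 0.266 = 126, 804 × 0.19 = 153 → 279
15–29: 377 × 0.944 = 356
30–44: 472 × 0.935 = 441
45–59: 804 × 0.923 = 742
60+: 720 × 0.929 + 1369 × 0.525 = 669 + 719 = 1388
End of period: [279, 356, 441, 742, 1388]
Period 3.
Births: 356 × 0.266 = 95, 441 × 0.19 = 84 → 179
15–29: 279 × 0.944 = 263
30–44: 356 × 0.935 = 333
45–59: 441 × 0.923 = 407
60+: 742 × 0.929 + 1388 × 0.525 = 689 + 729 = 1418
End of period: [179, 263, 333, 407, 1418]
Period 4.
Births: 263 × 0.266 = 70, 333 × 0.19 = 63 → 133
15–29: 179 × 0.944 = 169
30–44: 263 × 0.935 = 246
45–59: 333 × 0.923 = 307
60+: 407 × 0.929 + 1418 × 0.525 = 378 + 744 = 1122
End of period: [133, 169, 246, 307, 1122]
Scenario A total after 4 periods: 1977
Scenario B projection —
Period 1.
Births: 860 × 0.296 = 255, 780 × 0.19 = 148 → 403
15–29: 500 × 0.944 = 472
30–44: 860 × 0.935 = 804
45–59: 780 × 0.923 = 720
60+: 1270 × 0.929 + 360 × 0.525 = 1180 + 189 = 1369
End of period: [403, 472, 804, 720, 1369]
Period 2.
Births: 472 × 0.296 = 140, 804 × 0.19 = 153 → 293
15–29: 403 × 0.944 = 380
30–44: 472 × 0.935 = 441
45–59: 804 × 0.923 = 742
60+: 720 × 0.929 + 1369 × 0.525 = 669 + 719 = 1388
End of period: [293, 380, 441, 742, 1388]
Period 3.
Births: 380 × 0.296 = 112, 441 × 0.19 = 84 → 196
15–29: 293 × 0.944 = 277
30–44: 380 × 0.935 = 355
45–59: 441 × 0.923 = 407
60+: 742 × 0.929 + 1388 × 0.525 = 689 + 729 = 1418
End of period: [196, 277, 355, 407, 1418]
Period 4.
Births: 277 × 0.296 = 82, 355 × 0.19 = 67 → 149
15–29: 196 × 0.944 = 185
30–44: 277 × 0.935 = 259
45–59: 355 × 0.923 = 328
60+: 407 × 0.929 + 1418 × 0.525 = 378 + 744 = 1122
End of period: [149, 185, 259, 328, 1122]
Scenario B total after 4 periods: 2043
Difference B − A = 2043 − 1977 = 66

66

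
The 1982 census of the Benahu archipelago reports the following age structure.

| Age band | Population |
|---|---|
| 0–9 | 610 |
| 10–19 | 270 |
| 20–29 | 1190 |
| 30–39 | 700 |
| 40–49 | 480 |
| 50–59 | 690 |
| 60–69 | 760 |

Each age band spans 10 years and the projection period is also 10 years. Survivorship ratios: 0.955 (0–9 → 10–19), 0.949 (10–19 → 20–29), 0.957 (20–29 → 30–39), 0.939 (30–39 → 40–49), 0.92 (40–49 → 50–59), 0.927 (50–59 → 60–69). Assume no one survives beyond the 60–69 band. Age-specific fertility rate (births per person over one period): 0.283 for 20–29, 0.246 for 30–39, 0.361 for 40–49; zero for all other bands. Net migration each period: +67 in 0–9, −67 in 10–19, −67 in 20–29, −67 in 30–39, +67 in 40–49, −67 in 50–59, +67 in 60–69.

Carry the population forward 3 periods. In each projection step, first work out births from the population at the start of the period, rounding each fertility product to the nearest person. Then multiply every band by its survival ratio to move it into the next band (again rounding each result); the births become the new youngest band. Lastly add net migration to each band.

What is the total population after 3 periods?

(Bands numbered youngest = 1 to oldest = 7.)
[period 1]
Births: 1190 × 0.283 = 337, 700 × 0.246 = 172, 480 × 0.361 = 173 → 682
Band 2: 610 × 0.955 = 583
Band 3: 270 × 0.949 = 256
Band 4: 1190 × 0.957 = 1139
Band 5: 700 × 0.939 = 657
Band 6: 480 × 0.92 = 442
Band 7: 690 × 0.927 = 640
Net migration: Band 1 + 67 → 749; Band 2 − 67 → 516; Band 3 − 67 → 189; Band 4 − 67 → 1072; Band 5 + 67 → 724; Band 6 − 67 → 375; Band 7 + 67 → 707
Population now: 0–9=749, 10–19=516, 20–29=189, 30–39=1072, 40–49=724, 50–59=375, 60–69=707
[period 2]
Births: 189 × 0.283 = 53, 1072 × 0.246 = 264, 724 × 0.361 = 261 → 578
Band 2: 749 × 0.955 = 715
Band 3: 516 × 0.949 = 490
Band 4: 189 × 0.957 = 181
Band 5: 1072 × 0.939 = 1007
Band 6: 724 × 0.92 = 666
Band 7: 375 × 0.927 = 348
Net migration: Band 1 + 67 → 645; Band 2 − 67 → 648; Band 3 − 67 → 423; Band 4 − 67 → 114; Band 5 + 67 → 1074; Band 6 − 67 → 599; Band 7 + 67 → 415
Population now: 0–9=645, 10–19=648, 20–29=423, 30–39=114, 40–49=1074, 50–59=599, 60–69=415
[period 3]
Births: 423 × 0.283 = 120, 114 × 0.246 = 28, 1074 × 0.361 = 388 → 536
Band 2: 645 × 0.955 = 616
Band 3: 648 × 0.949 = 615
Band 4: 423 × 0.957 = 405
Band 5: 114 × 0.939 = 107
Band 6: 1074 × 0.92 = 988
Band 7: 599 × 0.927 = 555
Net migration: Band 1 + 67 → 603; Band 2 − 67 → 549; Band 3 − 67 → 548; Band 4 − 67 → 338; Band 5 + 67 → 174; Band 6 − 67 → 921; Band 7 + 67 → 622
Population now: 0–9=603, 10–19=549, 20–29=548, 30–39=338, 40–49=174, 50–59=921, 60–69=622
Total after period 3: 603 + 549 + 548 + 338 + 174 + 921 + 622 = 3755

3755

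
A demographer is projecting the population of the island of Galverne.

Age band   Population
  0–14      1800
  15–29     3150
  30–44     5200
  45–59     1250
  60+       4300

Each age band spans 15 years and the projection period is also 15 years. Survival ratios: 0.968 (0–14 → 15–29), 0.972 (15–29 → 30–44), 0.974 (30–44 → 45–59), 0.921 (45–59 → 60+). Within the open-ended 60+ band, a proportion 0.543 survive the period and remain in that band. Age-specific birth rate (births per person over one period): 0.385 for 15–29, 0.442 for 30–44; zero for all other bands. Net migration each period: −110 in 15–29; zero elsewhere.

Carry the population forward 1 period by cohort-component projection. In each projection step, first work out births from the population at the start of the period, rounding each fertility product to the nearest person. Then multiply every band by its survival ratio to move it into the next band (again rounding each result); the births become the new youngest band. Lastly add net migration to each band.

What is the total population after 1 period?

[period 1]
Births: 3150 × 0.385 = 1213  |  5200 × 0.442 = 2298 — total 3511
15–29: 1800 × 0.968 = 1742
30–44: 3150 × 0.972 = 3062
45–59: 5200 × 0.974 = 5065
60+: 1250 × 0.921 + 4300 × 0.543 = 1151 + 2335 = 3486
Net migration: 15–29 − 110 → 1632
End of period: [3511, 1632, 3062, 5065, 3486]
Total after period 1: 3511 + 1632 + 3062 + 5065 + 3486 = 16756

16756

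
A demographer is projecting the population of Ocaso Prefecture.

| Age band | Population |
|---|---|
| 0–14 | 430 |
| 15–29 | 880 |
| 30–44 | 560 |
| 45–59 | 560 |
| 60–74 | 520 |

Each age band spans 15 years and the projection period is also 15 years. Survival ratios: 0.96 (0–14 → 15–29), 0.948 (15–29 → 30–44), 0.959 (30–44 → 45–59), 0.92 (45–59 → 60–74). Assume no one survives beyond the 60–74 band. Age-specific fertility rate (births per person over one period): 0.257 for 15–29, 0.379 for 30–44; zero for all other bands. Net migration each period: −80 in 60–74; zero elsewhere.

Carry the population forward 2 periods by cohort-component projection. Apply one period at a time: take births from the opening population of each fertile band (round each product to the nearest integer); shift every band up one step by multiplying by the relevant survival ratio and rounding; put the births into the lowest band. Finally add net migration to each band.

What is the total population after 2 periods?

2448

(Groups numbered youngest = 1 to oldest = 5.)
After projecting period 1:
Births: 880 * 0.257 = 226 ; 560 * 0.379 = 212 ⇒ total 438
Group 2: 430 * 0.96 = 413
Group 3: 880 * 0.948 = 834
Group 4: 560 * 0.959 = 537
Group 5: 560 * 0.92 = 515
Net migration: Group 5 − 80 → 435
→ [438, 413, 834, 537, 435]
After projecting period 2:
Births: 413 * 0.257 = 106 ; 834 * 0.379 = 316 ⇒ total 422
Group 2: 438 * 0.96 = 420
Group 3: 413 * 0.948 = 392
Group 4: 834 * 0.959 = 800
Group 5: 537 * 0.92 = 494
Net migration: Group 5 − 80 → 414
→ [422, 420, 392, 800, 414]
Total after period 2: 422 + 420 + 392 + 800 + 414 = 2448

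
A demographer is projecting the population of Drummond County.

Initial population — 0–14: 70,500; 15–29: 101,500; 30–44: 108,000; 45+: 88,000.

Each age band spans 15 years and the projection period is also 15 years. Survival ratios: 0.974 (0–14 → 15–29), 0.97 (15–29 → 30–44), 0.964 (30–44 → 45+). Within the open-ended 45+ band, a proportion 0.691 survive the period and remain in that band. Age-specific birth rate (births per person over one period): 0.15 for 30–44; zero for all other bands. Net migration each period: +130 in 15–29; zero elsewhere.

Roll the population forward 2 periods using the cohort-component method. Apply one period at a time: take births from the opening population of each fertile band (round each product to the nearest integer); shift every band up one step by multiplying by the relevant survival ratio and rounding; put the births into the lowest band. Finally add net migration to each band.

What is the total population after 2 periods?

306281

Let band 1 be 0–14 through band 4 = 45+.
Period 1.
Births: 108000 × 0.15 = 16200
Band 2: 70500 × 0.974 = 68667
Band 3: 101500 × 0.97 = 98455
Band 4: 108000 × 0.964 + 88000 × 0.691 = 104112 + 60808 = 164920
Net migration: Band 2 + 130 → 68797
→ [16200, 68797, 98455, 164920]
Period 2.
Births: 98455 × 0.15 = 14768
Band 2: 16200 × 0.974 = 15779
Band 3: 68797 × 0.97 = 66733
Band 4: 98455 × 0.964 + 164920 × 0.691 = 94911 + 113960 = 208871
Net migration: Band 2 + 130 → 15909
→ [14768, 15909, 66733, 208871]
Total after period 2: 14768 + 15909 + 66733 + 208871 = 306281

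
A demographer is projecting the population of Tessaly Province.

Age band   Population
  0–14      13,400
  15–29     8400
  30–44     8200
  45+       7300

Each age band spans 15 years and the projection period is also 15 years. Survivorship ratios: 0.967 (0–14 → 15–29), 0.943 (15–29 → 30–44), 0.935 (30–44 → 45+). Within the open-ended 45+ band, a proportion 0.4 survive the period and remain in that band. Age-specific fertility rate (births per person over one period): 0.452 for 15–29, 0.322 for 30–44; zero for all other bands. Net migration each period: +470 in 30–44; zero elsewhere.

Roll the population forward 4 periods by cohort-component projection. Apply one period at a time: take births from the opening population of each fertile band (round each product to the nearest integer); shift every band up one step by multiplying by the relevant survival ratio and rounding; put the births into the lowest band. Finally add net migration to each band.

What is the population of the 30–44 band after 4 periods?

8275

(Groups numbered youngest = 1 to oldest = 4.)
[period 1]
Births: 8400 × 0.452 = 3797, 8200 × 0.322 = 2640 → 6437
Group 2: 13400 × 0.967 = 12958
Group 3: 8400 × 0.943 = 7921
Group 4: 8200 × 0.935 + 7300 × 0.4 = 7667 + 2920 = 10587
Net migration: Group 3 + 470 → 8391
→ [6437, 12958, 8391, 10587]
[period 2]
Births: 12958 × 0.452 = 5857, 8391 × 0.322 = 2702 → 8559
Group 2: 6437 × 0.967 = 6225
Group 3: 12958 × 0.943 = 12219
Group 4: 8391 × 0.935 + 10587 × 0.4 = 7846 + 4235 = 12081
Net migration: Group 3 + 470 → 12689
→ [8559, 6225, 12689, 12081]
[period 3]
Births: 6225 × 0.452 = 2814, 12689 × 0.322 = 4086 → 6900
Group 2: 8559 × 0.967 = 8277
Group 3: 6225 × 0.943 = 5870
Group 4: 12689 × 0.935 + 12081 × 0.4 = 11864 + 4832 = 16696
Net migration: Group 3 + 470 → 6340
→ [6900, 8277, 6340, 16696]
[period 4]
Births: 8277 × 0.452 = 3741, 6340 × 0.322 = 2041 → 5782
Group 2: 6900 × 0.967 = 6672
Group 3: 8277 × 0.943 = 7805
Group 4: 6340 × 0.935 + 16696 × 0.4 = 5928 + 6678 = 12606
Net migration: Group 3 + 470 → 8275
→ [5782, 6672, 8275, 12606]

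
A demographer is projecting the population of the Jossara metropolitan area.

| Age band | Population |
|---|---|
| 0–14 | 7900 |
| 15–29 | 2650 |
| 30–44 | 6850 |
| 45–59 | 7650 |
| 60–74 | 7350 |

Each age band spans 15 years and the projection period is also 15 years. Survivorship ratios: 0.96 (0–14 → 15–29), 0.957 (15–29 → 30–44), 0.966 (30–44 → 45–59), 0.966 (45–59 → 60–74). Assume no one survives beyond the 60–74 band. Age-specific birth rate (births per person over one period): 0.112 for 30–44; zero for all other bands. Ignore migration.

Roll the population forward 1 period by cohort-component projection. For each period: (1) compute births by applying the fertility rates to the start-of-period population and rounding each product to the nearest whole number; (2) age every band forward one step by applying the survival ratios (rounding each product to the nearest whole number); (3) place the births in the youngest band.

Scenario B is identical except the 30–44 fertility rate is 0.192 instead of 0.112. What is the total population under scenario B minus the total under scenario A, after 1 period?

548

Numbering the groups 1..5 from youngest to oldest:
Period 1.
Births: 6850 × 0.112 = 767
Group 2: 7900 × 0.96 = 7584
Group 3: 2650 × 0.957 = 2536
Group 4: 6850 × 0.966 = 6617
Group 5: 7650 × 0.966 = 7390
→ [767, 7584, 2536, 6617, 7390]
Scenario A total after 1 period: 24894
Scenario B projection —
Period 1.
Births: 6850 × 0.192 = 1315
Group 2: 7900 × 0.96 = 7584
Group 3: 2650 × 0.957 = 2536
Group 4: 6850 × 0.966 = 6617
Group 5: 7650 × 0.966 = 7390
→ [1315, 7584, 2536, 6617, 7390]
Scenario B total after 1 period: 25442
Difference B − A = 25442 − 24894 = 548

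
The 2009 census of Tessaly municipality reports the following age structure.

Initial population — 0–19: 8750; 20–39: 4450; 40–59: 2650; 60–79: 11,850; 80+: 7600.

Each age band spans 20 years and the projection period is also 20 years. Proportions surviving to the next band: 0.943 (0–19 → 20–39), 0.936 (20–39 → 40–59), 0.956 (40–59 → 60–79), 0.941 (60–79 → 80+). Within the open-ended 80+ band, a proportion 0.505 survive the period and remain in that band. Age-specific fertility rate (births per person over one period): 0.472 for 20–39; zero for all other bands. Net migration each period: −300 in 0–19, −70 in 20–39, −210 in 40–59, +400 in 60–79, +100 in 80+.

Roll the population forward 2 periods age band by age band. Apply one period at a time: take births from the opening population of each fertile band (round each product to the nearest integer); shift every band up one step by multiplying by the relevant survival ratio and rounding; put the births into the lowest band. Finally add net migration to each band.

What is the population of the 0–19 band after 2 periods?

[period 1]
Births: 4450 * 0.472 = 2100
20–39: 8750 * 0.943 = 8251
40–59: 4450 * 0.936 = 4165
60–79: 2650 * 0.956 = 2533
80+: 11850 * 0.941 + 7600 * 0.505 = 11151 + 3838 = 14989
Net migration: 0–19 − 300 → 1800; 20–39 − 70 → 8181; 40–59 − 210 → 3955; 60–79 + 400 → 2933; 80+ + 100 → 15089
→ [1800, 8181, 3955, 2933, 15089]
[period 2]
Births: 8181 * 0.472 = 3861
20–39: 1800 * 0.943 = 1697
40–59: 8181 * 0.936 = 7657
60–79: 3955 * 0.956 = 3781
80+: 2933 * 0.941 + 15089 * 0.505 = 2760 + 7620 = 10380
Net migration: 0–19 − 300 → 3561; 20–39 − 70 → 1627; 40–59 − 210 → 7447; 60–79 + 400 → 4181; 80+ + 100 → 10480
→ [3561, 1627, 7447, 4181, 10480]

3561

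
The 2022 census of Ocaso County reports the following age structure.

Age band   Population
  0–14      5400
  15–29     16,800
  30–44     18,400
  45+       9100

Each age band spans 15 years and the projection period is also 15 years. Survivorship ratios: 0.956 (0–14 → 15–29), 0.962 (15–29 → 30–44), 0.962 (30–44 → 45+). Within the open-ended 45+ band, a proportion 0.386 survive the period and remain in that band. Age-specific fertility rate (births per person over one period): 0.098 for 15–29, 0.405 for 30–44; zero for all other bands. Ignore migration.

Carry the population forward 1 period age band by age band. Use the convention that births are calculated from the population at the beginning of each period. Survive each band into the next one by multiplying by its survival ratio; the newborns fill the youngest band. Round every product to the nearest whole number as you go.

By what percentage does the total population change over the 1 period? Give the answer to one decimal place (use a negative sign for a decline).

3.9

(Groups numbered youngest = 1 to oldest = 4.)
After projecting period 1:
Births: 16800 × 0.098 = 1646  |  18400 × 0.405 = 7452 — total 9098
Group 2: 5400 × 0.956 = 5162
Group 3: 16800 × 0.962 = 16162
Group 4: 18400 × 0.962 + 9100 × 0.386 = 17701 + 3513 = 21214
End of period: [9098, 5162, 16162, 21214]
Total: 49700 → 51636; change = 1936; percentage change = 3.9%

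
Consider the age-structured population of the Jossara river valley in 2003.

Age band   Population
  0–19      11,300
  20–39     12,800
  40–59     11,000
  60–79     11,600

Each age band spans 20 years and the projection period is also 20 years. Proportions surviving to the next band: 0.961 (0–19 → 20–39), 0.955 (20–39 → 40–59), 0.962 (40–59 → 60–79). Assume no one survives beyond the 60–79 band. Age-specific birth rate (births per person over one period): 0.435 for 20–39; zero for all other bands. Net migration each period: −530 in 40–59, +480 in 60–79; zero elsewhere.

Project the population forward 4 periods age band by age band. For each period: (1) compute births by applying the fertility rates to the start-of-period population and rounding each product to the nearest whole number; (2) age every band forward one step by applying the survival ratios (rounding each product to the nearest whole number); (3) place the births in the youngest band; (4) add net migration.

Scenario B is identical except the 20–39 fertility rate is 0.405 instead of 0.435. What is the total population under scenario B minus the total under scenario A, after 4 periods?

[period 1]
Births: 12800 * 0.435 = 5568
20–39: 11300 * 0.961 = 10859
40–59: 12800 * 0.955 = 12224
60–79: 11000 * 0.962 = 10582
Net migration: 40–59 − 530 → 11694; 60–79 + 480 → 11062
Giving 5568 / 10859 / 11694 / 11062.
[period 2]
Births: 10859 * 0.435 = 4724
20–39: 5568 * 0.961 = 5351
40–59: 10859 * 0.955 = 10370
60–79: 11694 * 0.962 = 11250
Net migration: 40–59 − 530 → 9840; 60–79 + 480 → 11730
Giving 4724 / 5351 / 9840 / 11730.
[period 3]
Births: 5351 * 0.435 = 2328
20–39: 4724 * 0.961 = 4540
40–59: 5351 * 0.955 = 5110
60–79: 9840 * 0.962 = 9466
Net migration: 40–59 − 530 → 4580; 60–79 + 480 → 9946
Giving 2328 / 4540 / 4580 / 9946.
[period 4]
Births: 4540 * 0.435 = 1975
20–39: 2328 * 0.961 = 2237
40–59: 4540 * 0.955 = 4336
60–79: 4580 * 0.962 = 4406
Net migration: 40–59 − 530 → 3806; 60–79 + 480 → 4886
Giving 1975 / 2237 / 3806 / 4886.
Scenario A total after 4 periods: 12904
Scenario B projection —
[period 1]
Births: 12800 * 0.405 = 5184
20–39: 11300 * 0.961 = 10859
40–59: 12800 * 0.955 = 12224
60–79: 11000 * 0.962 = 10582
Net migration: 40–59 − 530 → 11694; 60–79 + 480 → 11062
Giving 5184 / 10859 / 11694 / 11062.
[period 2]
Births: 10859 * 0.405 = 4398
20–39: 5184 * 0.961 = 4982
40–59: 10859 * 0.955 = 10370
60–79: 11694 * 0.962 = 11250
Net migration: 40–59 − 530 → 9840; 60–79 + 480 → 11730
Giving 4398 / 4982 / 9840 / 11730.
[period 3]
Births: 4982 * 0.405 = 2018
20–39: 4398 * 0.961 = 4226
40–59: 4982 * 0.955 = 4758
60–79: 9840 * 0.962 = 9466
Net migration: 40–59 − 530 → 4228; 60–79 + 480 → 9946
Giving 2018 / 4226 / 4228 / 9946.
[period 4]
Births: 4226 * 0.405 = 1712
20–39: 2018 * 0.961 = 1939
40–59: 4226 * 0.955 = 4036
60–79: 4228 * 0.962 = 4067
Net migration: 40–59 − 530 → 3506; 60–79 + 480 → 4547
Giving 1712 / 1939 / 3506 / 4547.
Scenario B total after 4 periods: 11704
Difference B − A = 11704 − 12904 = -1200

-1200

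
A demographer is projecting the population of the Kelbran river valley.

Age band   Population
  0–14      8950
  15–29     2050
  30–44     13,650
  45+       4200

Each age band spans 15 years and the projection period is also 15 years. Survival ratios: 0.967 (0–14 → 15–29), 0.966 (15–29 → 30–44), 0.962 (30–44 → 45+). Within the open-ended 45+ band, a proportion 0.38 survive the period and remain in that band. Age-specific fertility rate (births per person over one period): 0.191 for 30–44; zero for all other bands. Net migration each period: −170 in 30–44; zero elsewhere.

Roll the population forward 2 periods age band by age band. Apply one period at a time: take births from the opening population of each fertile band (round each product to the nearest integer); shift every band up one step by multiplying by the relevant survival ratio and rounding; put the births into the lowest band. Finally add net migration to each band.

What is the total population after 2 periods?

[period 1]
Births: 13650 × 0.191 = 2607
15–29: 8950 × 0.967 = 8655
30–44: 2050 × 0.966 = 1980
45+: 13650 × 0.962 + 4200 × 0.38 = 13131 + 1596 = 14727
Net migration: 30–44 − 170 → 1810
Giving 2607 / 8655 / 1810 / 14727.
[period 2]
Births: 1810 × 0.191 = 346
15–29: 2607 × 0.967 = 2521
30–44: 8655 × 0.966 = 8361
45+: 1810 × 0.962 + 14727 × 0.38 = 1741 + 5596 = 7337
Net migration: 30–44 − 170 → 8191
Giving 346 / 2521 / 8191 / 7337.
Total after period 2: 346 + 2521 + 8191 + 7337 = 18395

18395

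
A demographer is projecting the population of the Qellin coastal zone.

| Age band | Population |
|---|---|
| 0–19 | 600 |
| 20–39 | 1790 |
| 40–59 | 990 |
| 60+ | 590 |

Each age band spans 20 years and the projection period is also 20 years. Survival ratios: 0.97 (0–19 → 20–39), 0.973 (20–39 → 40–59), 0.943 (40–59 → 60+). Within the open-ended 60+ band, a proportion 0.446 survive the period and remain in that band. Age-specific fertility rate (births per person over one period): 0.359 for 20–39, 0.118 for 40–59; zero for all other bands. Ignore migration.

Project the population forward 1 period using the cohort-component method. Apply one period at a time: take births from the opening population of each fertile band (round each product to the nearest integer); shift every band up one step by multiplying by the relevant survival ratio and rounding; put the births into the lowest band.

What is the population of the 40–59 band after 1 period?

1742

— Period 1 —
Births: 1790 × 0.359 = 643  |  990 × 0.118 = 117 → total 760
20–39: 600 × 0.97 = 582
40–59: 1790 × 0.973 = 1742
60+: 990 × 0.943 + 590 × 0.446 = 934 + 263 = 1197
Giving 760 / 582 / 1742 / 1197.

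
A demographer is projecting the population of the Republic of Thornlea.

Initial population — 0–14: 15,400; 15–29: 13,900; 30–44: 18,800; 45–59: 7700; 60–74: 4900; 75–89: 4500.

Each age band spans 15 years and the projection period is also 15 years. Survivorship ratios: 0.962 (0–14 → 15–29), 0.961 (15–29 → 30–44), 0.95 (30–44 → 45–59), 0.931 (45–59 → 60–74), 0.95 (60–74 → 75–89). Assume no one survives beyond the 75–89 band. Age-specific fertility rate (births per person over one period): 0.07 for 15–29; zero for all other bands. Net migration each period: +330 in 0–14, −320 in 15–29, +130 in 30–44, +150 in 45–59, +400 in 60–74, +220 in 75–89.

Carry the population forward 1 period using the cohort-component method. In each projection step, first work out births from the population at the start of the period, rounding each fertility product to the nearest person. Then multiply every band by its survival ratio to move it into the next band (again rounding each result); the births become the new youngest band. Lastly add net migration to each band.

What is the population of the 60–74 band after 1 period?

Period 1:
Births: 13900 × 0.07 = 973
15–29: 15400 × 0.962 = 14815
30–44: 13900 × 0.961 = 13358
45–59: 18800 × 0.95 = 17860
60–74: 7700 × 0.931 = 7169
75–89: 4900 × 0.95 = 4655
Net migration: 0–14 + 330 → 1303; 15–29 − 320 → 14495; 30–44 + 130 → 13488; 45–59 + 150 → 18010; 60–74 + 400 → 7569; 75–89 + 220 → 4875
End of period: [1303, 14495, 13488, 18010, 7569, 4875]

7569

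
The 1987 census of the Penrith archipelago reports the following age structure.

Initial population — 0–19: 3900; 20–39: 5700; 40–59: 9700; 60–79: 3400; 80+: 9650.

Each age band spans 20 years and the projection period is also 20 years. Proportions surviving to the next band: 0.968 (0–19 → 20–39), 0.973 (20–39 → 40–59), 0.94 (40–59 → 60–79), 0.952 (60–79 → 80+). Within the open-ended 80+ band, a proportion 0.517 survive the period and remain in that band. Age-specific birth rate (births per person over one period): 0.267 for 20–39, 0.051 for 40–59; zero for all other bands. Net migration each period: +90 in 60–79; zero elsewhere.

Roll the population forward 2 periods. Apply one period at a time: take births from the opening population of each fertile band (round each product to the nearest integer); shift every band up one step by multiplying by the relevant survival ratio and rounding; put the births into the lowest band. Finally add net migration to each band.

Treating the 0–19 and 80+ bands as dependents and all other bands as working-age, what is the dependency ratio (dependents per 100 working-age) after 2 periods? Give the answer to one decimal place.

130.9

(Groups numbered youngest = 1 to oldest = 5.)
[period 1]
Births: 5700 * 0.267 = 1522 ; 9700 * 0.051 = 495 ⇒ total 2017
Group 2: 3900 * 0.968 = 3775
Group 3: 5700 * 0.973 = 5546
Group 4: 9700 * 0.94 = 9118
Group 5: 3400 * 0.952 + 9650 * 0.517 = 3237 + 4989 = 8226
Net migration: Group 4 + 90 → 9208
→ [2017, 3775, 5546, 9208, 8226]
[period 2]
Births: 3775 * 0.267 = 1008 ; 5546 * 0.051 = 283 ⇒ total 1291
Group 2: 2017 * 0.968 = 1952
Group 3: 3775 * 0.973 = 3673
Group 4: 5546 * 0.94 = 5213
Group 5: 9208 * 0.952 + 8226 * 0.517 = 8766 + 4253 = 13019
Net migration: Group 4 + 90 → 5303
→ [1291, 1952, 3673, 5303, 13019]
Dependents (band 0–19 + band 80+) = 1291 + 13019 = 14310; working-age = 10928; ratio = 14310/10928 × 100 = 130.9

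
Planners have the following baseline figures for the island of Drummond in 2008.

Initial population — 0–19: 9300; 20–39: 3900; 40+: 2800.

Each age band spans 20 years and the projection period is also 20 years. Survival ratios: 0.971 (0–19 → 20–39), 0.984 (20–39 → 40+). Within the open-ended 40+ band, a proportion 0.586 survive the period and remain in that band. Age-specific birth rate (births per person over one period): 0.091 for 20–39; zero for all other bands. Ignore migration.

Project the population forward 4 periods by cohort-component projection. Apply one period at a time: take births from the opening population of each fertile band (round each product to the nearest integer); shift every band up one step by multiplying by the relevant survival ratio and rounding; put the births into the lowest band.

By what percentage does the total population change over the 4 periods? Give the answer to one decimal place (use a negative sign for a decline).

-67.2

Numbering the bands 1..3 from youngest to oldest:
After projecting period 1:
Births: 3900 × 0.091 = 355
Band 2: 9300 × 0.971 = 9030
Band 3: 3900 × 0.984 + 2800 × 0.586 = 3838 + 1641 = 5479
Population now: 0–19=355, 20–39=9030, 40+=5479
After projecting period 2:
Births: 9030 × 0.091 = 822
Band 2: 355 × 0.971 = 345
Band 3: 9030 × 0.984 + 5479 × 0.586 = 8886 + 3211 = 12097
Population now: 0–19=822, 20–39=345, 40+=12097
After projecting period 3:
Births: 345 × 0.091 = 31
Band 2: 822 × 0.971 = 798
Band 3: 345 × 0.984 + 12097 × 0.586 = 339 + 7089 = 7428
Population now: 0–19=31, 20–39=798, 40+=7428
After projecting period 4:
Births: 798 × 0.091 = 73
Band 2: 31 × 0.971 = 30
Band 3: 798 × 0.984 + 7428 × 0.586 = 785 + 4353 = 5138
Population now: 0–19=73, 20–39=30, 40+=5138
Total: 16000 → 5241; change = -10759; percentage change = -67.2%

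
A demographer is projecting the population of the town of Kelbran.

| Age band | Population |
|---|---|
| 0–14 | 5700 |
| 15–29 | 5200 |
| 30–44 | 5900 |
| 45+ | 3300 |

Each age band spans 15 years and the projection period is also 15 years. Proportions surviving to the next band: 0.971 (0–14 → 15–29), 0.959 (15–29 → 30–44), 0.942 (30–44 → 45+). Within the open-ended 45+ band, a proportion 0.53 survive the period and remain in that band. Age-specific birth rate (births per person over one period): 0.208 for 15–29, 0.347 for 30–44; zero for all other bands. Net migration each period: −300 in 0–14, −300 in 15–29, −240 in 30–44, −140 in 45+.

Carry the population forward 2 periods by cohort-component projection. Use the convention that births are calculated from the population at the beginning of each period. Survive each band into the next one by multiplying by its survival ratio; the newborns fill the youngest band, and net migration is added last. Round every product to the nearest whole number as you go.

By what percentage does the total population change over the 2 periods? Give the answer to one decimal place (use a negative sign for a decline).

-11.5

After projecting period 1:
Births: 5200 × 0.208 = 1082 ; 5900 × 0.347 = 2047 — total 3129
15–29: 5700 × 0.971 = 5535
30–44: 5200 × 0.959 = 4987
45+: 5900 × 0.942 + 3300 × 0.53 = 5558 + 1749 = 7307
Net migration: 0–14 − 300 → 2829; 15–29 − 300 → 5235; 30–44 − 240 → 4747; 45+ − 140 → 7167
End of period: [2829, 5235, 4747, 7167]
After projecting period 2:
Births: 5235 × 0.208 = 1089 ; 4747 × 0.347 = 1647 — total 2736
15–29: 2829 × 0.971 = 2747
30–44: 5235 × 0.959 = 5020
45+: 4747 × 0.942 + 7167 × 0.53 = 4472 + 3799 = 8271
Net migration: 0–14 − 300 → 2436; 15–29 − 300 → 2447; 30–44 − 240 → 4780; 45+ − 140 → 8131
End of period: [2436, 2447, 4780, 8131]
Total: 20100 → 17794; change = -2306; percentage change = -11.5%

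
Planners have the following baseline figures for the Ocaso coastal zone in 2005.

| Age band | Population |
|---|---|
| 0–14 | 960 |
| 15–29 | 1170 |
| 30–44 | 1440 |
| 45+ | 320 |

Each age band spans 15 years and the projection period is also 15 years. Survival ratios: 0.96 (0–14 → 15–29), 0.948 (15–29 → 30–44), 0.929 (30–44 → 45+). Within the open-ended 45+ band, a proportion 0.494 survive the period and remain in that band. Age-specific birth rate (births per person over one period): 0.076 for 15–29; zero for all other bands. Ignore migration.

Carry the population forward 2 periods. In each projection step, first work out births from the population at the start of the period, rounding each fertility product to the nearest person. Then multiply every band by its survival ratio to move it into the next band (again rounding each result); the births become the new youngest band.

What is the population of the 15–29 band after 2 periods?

85

Call the groups 1 to 4, youngest first.
— Period 1 —
Births: 1170 * 0.076 = 89
Group 2: 960 * 0.96 = 922
Group 3: 1170 * 0.948 = 1109
Group 4: 1440 * 0.929 + 320 * 0.494 = 1338 + 158 = 1496
End of period: [89, 922, 1109, 1496]
— Period 2 —
Births: 922 * 0.076 = 70
Group 2: 89 * 0.96 = 85
Group 3: 922 * 0.948 = 874
Group 4: 1109 * 0.929 + 1496 * 0.494 = 1030 + 739 = 1769
End of period: [70, 85, 874, 1769]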